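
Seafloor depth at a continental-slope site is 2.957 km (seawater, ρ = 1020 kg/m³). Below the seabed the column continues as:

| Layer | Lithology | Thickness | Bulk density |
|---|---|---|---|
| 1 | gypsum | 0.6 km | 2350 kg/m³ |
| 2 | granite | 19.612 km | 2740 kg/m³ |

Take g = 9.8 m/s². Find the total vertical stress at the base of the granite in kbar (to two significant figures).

5.7 kbar

seawater: 1020 kg/m³ × 9.8 m/s² × 2957 m = 2.956×10^7 Pa = 0.2956 kbar
gypsum: 2350 kg/m³ × 9.8 m/s² × 600 m = 1.382×10^7 Pa = 0.1382 kbar
granite: 2740 kg/m³ × 9.8 m/s² × 19612 m = 5.266×10^8 Pa = 5.266 kbar
Total = 0.2956 + 0.1382 + 5.266 = 5.7000 kbar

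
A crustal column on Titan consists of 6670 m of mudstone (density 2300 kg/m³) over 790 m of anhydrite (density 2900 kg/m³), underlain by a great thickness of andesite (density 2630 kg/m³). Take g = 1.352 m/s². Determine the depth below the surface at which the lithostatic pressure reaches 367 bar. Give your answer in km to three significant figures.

Pressure at base of upper layers: 2300×1.352×6670 + 2900×1.352×790 = 2.384×10^7 Pa = 238.4 bar
Remaining pressure to be supplied by andesite: 3.670×10^7 − 2.384×10^7 = 1.286×10^7 Pa
Additional depth in andesite = 1.286×10^7 Pa / (2630 kg/m³ × 1.352 m/s²) = 3617.1 m
Total depth = 7460 m + 3617.1 m = 11077 m
= 11.077 km

11.1 km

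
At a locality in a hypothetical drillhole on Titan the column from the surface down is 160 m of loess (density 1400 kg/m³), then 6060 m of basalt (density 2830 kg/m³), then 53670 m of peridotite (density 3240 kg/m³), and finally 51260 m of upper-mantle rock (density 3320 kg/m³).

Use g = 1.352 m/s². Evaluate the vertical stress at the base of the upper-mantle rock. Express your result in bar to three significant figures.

loess: 1400 kg/m³ × 1.352 m/s² × 160 m = 3.028×10^5 Pa = 3.028 bar
basalt: 2830 kg/m³ × 1.352 m/s² × 6060 m = 2.319×10^7 Pa = 231.9 bar
peridotite: 3240 kg/m³ × 1.352 m/s² × 53670 m = 2.351×10^8 Pa = 2351 bar
upper-mantle rock: 3320 kg/m³ × 1.352 m/s² × 51260 m = 2.301×10^8 Pa = 2301 bar
Total = 3.028 + 231.9 + 2351 + 2301 = 4886.8 bar

4890 bar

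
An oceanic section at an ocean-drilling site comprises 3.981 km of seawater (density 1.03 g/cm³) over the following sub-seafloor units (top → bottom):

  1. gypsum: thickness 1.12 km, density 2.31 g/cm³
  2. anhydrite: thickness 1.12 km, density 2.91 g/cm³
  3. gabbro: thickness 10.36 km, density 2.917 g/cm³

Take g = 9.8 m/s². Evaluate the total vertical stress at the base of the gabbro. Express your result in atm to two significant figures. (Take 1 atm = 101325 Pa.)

3900 atm

seawater: 1030 kg/m³ × 9.8 m/s² × 3981 m = 4.018×10^7 Pa = 396.6 atm
gypsum: 2310 kg/m³ × 9.8 m/s² × 1120 m = 2.535×10^7 Pa = 250.2 atm
anhydrite: 2910 kg/m³ × 9.8 m/s² × 1120 m = 3.194×10^7 Pa = 315.2 atm
gabbro: 2917 kg/m³ × 9.8 m/s² × 10360 m = 2.962×10^8 Pa = 2923 atm
Total = 396.6 + 250.2 + 315.2 + 2923 = 3884.9 atm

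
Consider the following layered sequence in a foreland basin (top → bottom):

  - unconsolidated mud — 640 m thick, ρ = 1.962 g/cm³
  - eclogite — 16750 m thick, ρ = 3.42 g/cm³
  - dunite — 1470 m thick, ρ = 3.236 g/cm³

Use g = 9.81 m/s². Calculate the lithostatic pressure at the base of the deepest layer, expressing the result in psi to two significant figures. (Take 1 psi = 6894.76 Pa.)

90000 psi

unconsolidated mud: 1962 kg/m³ × 9.81 m/s² × 640 m = 1.232×10^7 Pa = 1787 psi
eclogite: 3420 kg/m³ × 9.81 m/s² × 16750 m = 5.620×10^8 Pa = 81506 psi
dunite: 3236 kg/m³ × 9.81 m/s² × 1470 m = 4.667×10^7 Pa = 6768 psi
Total = 1787 + 81506 + 6768 = 90061 psi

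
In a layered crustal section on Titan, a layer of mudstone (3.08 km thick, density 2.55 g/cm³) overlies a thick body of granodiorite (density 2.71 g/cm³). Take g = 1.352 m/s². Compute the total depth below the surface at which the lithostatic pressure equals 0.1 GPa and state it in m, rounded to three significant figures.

27500 m

Pressure at base of upper layers: 2550×1.352×3080 = 1.062×10^7 Pa = 0.01062 GPa
Remaining pressure to be supplied by granodiorite: 1.000×10^8 − 1.062×10^7 = 8.938×10^7 Pa
Additional depth in granodiorite = 8.938×10^7 Pa / (2710 kg/m³ × 1.352 m/s²) = 24395 m
Total depth = 3080 m + 24395 m = 27475 m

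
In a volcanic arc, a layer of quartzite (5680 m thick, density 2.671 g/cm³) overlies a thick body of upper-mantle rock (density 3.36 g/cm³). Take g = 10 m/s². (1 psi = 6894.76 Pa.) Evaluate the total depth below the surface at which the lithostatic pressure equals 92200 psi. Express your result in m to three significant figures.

20100 m

Pressure at base of upper layers: 2671×10×5680 = 1.517×10^8 Pa = 22004 psi
Remaining pressure to be supplied by upper-mantle rock: 6.357×10^8 − 1.517×10^8 = 4.840×10^8 Pa
Additional depth in upper-mantle rock = 4.840×10^8 Pa / (3360 kg/m³ × 10 m/s²) = 14404 m
Total depth = 5680 m + 14404 m = 20084 m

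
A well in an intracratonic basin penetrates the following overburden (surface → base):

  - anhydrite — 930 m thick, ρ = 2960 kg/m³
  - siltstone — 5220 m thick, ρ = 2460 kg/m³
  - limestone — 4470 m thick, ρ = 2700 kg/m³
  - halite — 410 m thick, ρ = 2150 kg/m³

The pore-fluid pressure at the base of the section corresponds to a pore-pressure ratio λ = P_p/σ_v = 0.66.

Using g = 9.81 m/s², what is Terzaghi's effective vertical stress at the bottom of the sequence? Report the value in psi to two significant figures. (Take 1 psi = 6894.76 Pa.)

14000 psi

Overburden (lithostatic) stress σ_v:
anhydrite: 2960 kg/m³ × 9.81 m/s² × 930 m = 2.700×10^7 Pa = 27.00 MPa
siltstone: 2460 kg/m³ × 9.81 m/s² × 5220 m = 1.260×10^8 Pa = 126.0 MPa
limestone: 2700 kg/m³ × 9.81 m/s² × 4470 m = 1.184×10^8 Pa = 118.4 MPa
halite: 2150 kg/m³ × 9.81 m/s² × 410 m = 8.648×10^6 Pa = 8.648 MPa
Total = 27.00 + 126.0 + 118.4 + 8.648 = 280.02 MPa
Pore pressure P_p = λ·σ_v = 0.66 × 280.0 MPa = 184.8 MPa
Effective stress σ' = σ_v − P_p = 280.0 − 184.8 = 95.207 MPa = 13809 psi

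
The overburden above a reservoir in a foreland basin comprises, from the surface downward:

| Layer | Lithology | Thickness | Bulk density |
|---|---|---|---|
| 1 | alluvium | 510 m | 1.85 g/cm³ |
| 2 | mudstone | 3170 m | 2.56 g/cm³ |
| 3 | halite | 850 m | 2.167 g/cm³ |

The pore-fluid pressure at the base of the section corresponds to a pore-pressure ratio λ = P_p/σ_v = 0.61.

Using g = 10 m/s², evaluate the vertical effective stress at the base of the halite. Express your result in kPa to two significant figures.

43000 kPa

Overburden (lithostatic) stress σ_v:
alluvium: 1850 kg/m³ × 10 m/s² × 510 m = 9.435×10^6 Pa = 9.435 MPa
mudstone: 2560 kg/m³ × 10 m/s² × 3170 m = 8.115×10^7 Pa = 81.15 MPa
halite: 2167 kg/m³ × 10 m/s² × 850 m = 1.842×10^7 Pa = 18.42 MPa
Total = 9.435 + 81.15 + 18.42 = 109.01 MPa
Pore pressure P_p = λ·σ_v = 0.61 × 109.0 MPa = 66.49 MPa
Effective stress σ' = σ_v − P_p = 109.0 − 66.49 = 42.513 MPa = 42513 kPa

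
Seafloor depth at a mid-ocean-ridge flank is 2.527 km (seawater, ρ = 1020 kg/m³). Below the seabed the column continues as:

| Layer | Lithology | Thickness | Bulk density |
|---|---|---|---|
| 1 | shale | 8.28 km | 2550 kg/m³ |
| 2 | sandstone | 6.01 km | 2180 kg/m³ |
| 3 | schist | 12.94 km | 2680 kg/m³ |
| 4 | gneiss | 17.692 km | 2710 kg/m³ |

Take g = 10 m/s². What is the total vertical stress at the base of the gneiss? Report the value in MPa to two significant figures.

seawater: 1020 kg/m³ × 10 m/s² × 2527 m = 2.578×10^7 Pa = 25.78 MPa
shale: 2550 kg/m³ × 10 m/s² × 8280 m = 2.111×10^8 Pa = 211.1 MPa
sandstone: 2180 kg/m³ × 10 m/s² × 6010 m = 1.310×10^8 Pa = 131.0 MPa
schist: 2680 kg/m³ × 10 m/s² × 12940 m = 3.468×10^8 Pa = 346.8 MPa
gneiss: 2710 kg/m³ × 10 m/s² × 17692 m = 4.795×10^8 Pa = 479.5 MPa
Total = 25.78 + 211.1 + 131.0 + 346.8 + 479.5 = 1194.2 MPa

1200 MPa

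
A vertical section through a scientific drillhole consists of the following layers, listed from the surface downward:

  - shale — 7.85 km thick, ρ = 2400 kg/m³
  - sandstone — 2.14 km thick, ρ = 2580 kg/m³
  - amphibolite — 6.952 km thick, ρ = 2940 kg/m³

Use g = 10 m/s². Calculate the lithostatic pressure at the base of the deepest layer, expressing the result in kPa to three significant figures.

448000 kPa

shale: 2400 kg/m³ × 10 m/s² × 7850 m = 1.884×10^8 Pa = 1.884×10^5 kPa
sandstone: 2580 kg/m³ × 10 m/s² × 2140 m = 5.521×10^7 Pa = 55212 kPa
amphibolite: 2940 kg/m³ × 10 m/s² × 6952 m = 2.044×10^8 Pa = 2.044×10^5 kPa
Total = 1.884×10^5 + 55212 + 2.044×10^5 = 4.4800×10^5 kPa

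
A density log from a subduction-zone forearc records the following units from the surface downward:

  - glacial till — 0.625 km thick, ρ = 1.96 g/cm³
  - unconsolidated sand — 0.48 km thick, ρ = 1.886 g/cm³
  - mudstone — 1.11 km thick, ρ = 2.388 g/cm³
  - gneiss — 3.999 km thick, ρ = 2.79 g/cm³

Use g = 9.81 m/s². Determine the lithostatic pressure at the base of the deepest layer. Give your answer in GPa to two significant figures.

0.16 GPa

glacial till: 1960 kg/m³ × 9.81 m/s² × 625 m = 1.202×10^7 Pa = 0.01202 GPa
unconsolidated sand: 1886 kg/m³ × 9.81 m/s² × 480 m = 8.881×10^6 Pa = 8.881×10^-3 GPa
mudstone: 2388 kg/m³ × 9.81 m/s² × 1110 m = 2.600×10^7 Pa = 0.02600 GPa
gneiss: 2790 kg/m³ × 9.81 m/s² × 3999 m = 1.095×10^8 Pa = 0.1095 GPa
Total = 0.01202 + 8.881×10^-3 + 0.02600 + 0.1095 = 0.15635 GPa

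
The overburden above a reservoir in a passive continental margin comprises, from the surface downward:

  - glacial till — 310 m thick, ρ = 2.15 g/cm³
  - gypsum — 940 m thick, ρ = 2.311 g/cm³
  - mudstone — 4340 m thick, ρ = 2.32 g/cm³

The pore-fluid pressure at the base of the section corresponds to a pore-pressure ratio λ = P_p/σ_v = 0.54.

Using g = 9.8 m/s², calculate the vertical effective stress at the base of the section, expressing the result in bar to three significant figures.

Overburden (lithostatic) stress σ_v:
glacial till: 2150 kg/m³ × 9.8 m/s² × 310 m = 6.532×10^6 Pa = 6.532 MPa
gypsum: 2311 kg/m³ × 9.8 m/s² × 940 m = 2.129×10^7 Pa = 21.29 MPa
mudstone: 2320 kg/m³ × 9.8 m/s² × 4340 m = 9.867×10^7 Pa = 98.67 MPa
Total = 6.532 + 21.29 + 98.67 = 126.49 MPa
Pore pressure P_p = λ·σ_v = 0.54 × 126.5 MPa = 68.31 MPa
Effective stress σ' = σ_v − P_p = 126.5 − 68.31 = 58.188 MPa = 581.88 bar

582 bar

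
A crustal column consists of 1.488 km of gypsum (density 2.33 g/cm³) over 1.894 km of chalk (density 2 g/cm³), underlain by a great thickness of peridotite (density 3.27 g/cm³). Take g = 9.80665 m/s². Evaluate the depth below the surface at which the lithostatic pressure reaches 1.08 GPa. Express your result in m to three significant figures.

34800 m

Pressure at base of upper layers: 2330×9.80665×1488 + 2000×9.80665×1894 = 7.115×10^7 Pa = 0.07115 GPa
Remaining pressure to be supplied by peridotite: 1.080×10^9 − 7.115×10^7 = 1.009×10^9 Pa
Additional depth in peridotite = 1.009×10^9 Pa / (3270 kg/m³ × 9.80665 m/s²) = 31460 m
Total depth = 3382 m + 31460 m = 34842 m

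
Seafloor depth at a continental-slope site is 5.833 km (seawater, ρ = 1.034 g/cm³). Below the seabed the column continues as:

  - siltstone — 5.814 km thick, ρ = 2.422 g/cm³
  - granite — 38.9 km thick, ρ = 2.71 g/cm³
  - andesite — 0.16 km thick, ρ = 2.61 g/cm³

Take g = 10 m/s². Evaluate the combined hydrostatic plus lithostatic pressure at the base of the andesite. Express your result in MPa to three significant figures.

seawater: 1034 kg/m³ × 10 m/s² × 5833 m = 6.031×10^7 Pa = 60.31 MPa
siltstone: 2422 kg/m³ × 10 m/s² × 5814 m = 1.408×10^8 Pa = 140.8 MPa
granite: 2710 kg/m³ × 10 m/s² × 38900 m = 1.054×10^9 Pa = 1054 MPa
andesite: 2610 kg/m³ × 10 m/s² × 160 m = 4.176×10^6 Pa = 4.176 MPa
Total = 60.31 + 140.8 + 1054 + 4.176 = 1259.5 MPa

1260 MPa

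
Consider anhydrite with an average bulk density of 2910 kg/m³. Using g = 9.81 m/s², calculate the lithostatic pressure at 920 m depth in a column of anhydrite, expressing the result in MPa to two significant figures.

anhydrite: 2910 kg/m³ × 9.81 m/s² × 920 m = 2.626×10^7 Pa = 26.26 MPa

26 MPa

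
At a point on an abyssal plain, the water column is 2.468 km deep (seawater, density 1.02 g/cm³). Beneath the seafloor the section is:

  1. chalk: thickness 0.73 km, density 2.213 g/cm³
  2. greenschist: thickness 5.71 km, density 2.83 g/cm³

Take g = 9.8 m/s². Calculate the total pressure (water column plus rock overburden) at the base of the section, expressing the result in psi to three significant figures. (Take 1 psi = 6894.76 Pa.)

seawater: 1020 kg/m³ × 9.8 m/s² × 2468 m = 2.467×10^7 Pa = 3578 psi
chalk: 2213 kg/m³ × 9.8 m/s² × 730 m = 1.583×10^7 Pa = 2296 psi
greenschist: 2830 kg/m³ × 9.8 m/s² × 5710 m = 1.584×10^8 Pa = 22968 psi
Total = 3578 + 2296 + 22968 = 28843 psi

28800 psi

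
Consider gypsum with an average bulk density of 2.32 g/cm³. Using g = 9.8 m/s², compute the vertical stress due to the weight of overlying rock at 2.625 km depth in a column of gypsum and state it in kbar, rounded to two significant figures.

0.60 kbar

gypsum: 2320 kg/m³ × 9.8 m/s² × 2625 m = 5.968×10^7 Pa = 0.5968 kbar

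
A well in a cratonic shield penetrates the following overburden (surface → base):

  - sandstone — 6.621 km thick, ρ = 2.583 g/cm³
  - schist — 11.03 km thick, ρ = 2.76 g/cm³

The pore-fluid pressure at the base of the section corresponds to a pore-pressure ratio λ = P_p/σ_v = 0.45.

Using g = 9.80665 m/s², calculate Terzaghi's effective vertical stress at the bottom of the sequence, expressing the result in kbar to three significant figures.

2.56 kbar

Overburden (lithostatic) stress σ_v:
sandstone: 2583 kg/m³ × 9.80665 m/s² × 6621 m = 1.677×10^8 Pa = 167.7 MPa
schist: 2760 kg/m³ × 9.80665 m/s² × 11030 m = 2.985×10^8 Pa = 298.5 MPa
Total = 167.7 + 298.5 = 466.26 MPa
Pore pressure P_p = λ·σ_v = 0.45 × 466.3 MPa = 209.8 MPa
Effective stress σ' = σ_v − P_p = 466.3 − 209.8 = 256.44 MPa = 2.5644 kbar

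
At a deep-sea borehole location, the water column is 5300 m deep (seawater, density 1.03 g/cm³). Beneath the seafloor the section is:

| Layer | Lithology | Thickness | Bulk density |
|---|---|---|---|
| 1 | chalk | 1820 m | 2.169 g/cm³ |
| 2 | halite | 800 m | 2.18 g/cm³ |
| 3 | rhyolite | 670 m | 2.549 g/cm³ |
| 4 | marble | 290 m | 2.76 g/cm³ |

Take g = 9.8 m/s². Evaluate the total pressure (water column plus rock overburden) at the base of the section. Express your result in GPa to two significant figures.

seawater: 1030 kg/m³ × 9.8 m/s² × 5300 m = 5.350×10^7 Pa = 0.05350 GPa
chalk: 2169 kg/m³ × 9.8 m/s² × 1820 m = 3.869×10^7 Pa = 0.03869 GPa
halite: 2180 kg/m³ × 9.8 m/s² × 800 m = 1.709×10^7 Pa = 0.01709 GPa
rhyolite: 2549 kg/m³ × 9.8 m/s² × 670 m = 1.674×10^7 Pa = 0.01674 GPa
marble: 2760 kg/m³ × 9.8 m/s² × 290 m = 7.844×10^6 Pa = 7.844×10^-3 GPa
Total = 0.05350 + 0.03869 + 0.01709 + 0.01674 + 7.844×10^-3 = 0.13386 GPa

0.13 GPa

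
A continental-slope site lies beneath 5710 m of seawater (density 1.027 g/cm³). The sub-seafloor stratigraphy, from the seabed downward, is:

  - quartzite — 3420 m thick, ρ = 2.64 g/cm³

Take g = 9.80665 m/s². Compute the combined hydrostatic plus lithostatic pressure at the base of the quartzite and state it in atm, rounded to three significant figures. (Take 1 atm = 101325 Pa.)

seawater: 1027 kg/m³ × 9.80665 m/s² × 5710 m = 5.751×10^7 Pa = 567.6 atm
quartzite: 2640 kg/m³ × 9.80665 m/s² × 3420 m = 8.854×10^7 Pa = 873.8 atm
Total = 567.6 + 873.8 = 1441.4 atm

1440 atm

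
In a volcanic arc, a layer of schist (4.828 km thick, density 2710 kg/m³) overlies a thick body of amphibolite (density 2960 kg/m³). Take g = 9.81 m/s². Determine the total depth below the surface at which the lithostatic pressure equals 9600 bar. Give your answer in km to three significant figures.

Pressure at base of upper layers: 2710×9.81×4828 = 1.284×10^8 Pa = 1284 bar
Remaining pressure to be supplied by amphibolite: 9.600×10^8 − 1.284×10^8 = 8.316×10^8 Pa
Additional depth in amphibolite = 8.316×10^8 Pa / (2960 kg/m³ × 9.81 m/s²) = 28640 m
Total depth = 4828 m + 28640 m = 33468 m
= 33.468 km

33.5 km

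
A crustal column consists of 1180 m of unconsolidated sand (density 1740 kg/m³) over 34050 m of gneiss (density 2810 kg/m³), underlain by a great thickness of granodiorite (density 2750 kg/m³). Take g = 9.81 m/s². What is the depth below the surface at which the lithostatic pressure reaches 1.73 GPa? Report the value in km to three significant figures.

Pressure at base of upper layers: 1740×9.81×1180 + 2810×9.81×34050 = 9.588×10^8 Pa = 0.9588 GPa
Remaining pressure to be supplied by granodiorite: 1.730×10^9 − 9.588×10^8 = 7.712×10^8 Pa
Additional depth in granodiorite = 7.712×10^8 Pa / (2750 kg/m³ × 9.81 m/s²) = 28588 m
Total depth = 35230 m + 28588 m = 63818 m
= 63.818 km

63.8 km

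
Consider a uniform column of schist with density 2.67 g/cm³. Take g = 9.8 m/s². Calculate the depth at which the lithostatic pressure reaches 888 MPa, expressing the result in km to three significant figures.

h = P/(ρg) = 888 MPa / (2670 kg/m³ × 9.8 m/s²) = 8.880×10^8 Pa / 26166 Pa/m = 33937 m
= 33.937 km

33.9 km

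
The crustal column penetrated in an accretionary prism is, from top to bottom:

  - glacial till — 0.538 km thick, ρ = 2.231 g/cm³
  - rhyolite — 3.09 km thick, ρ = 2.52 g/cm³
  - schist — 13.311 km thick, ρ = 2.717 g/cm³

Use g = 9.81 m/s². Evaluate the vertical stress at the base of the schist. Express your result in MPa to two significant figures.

glacial till: 2231 kg/m³ × 9.81 m/s² × 538 m = 1.177×10^7 Pa = 11.77 MPa
rhyolite: 2520 kg/m³ × 9.81 m/s² × 3090 m = 7.639×10^7 Pa = 76.39 MPa
schist: 2717 kg/m³ × 9.81 m/s² × 13311 m = 3.548×10^8 Pa = 354.8 MPa
Total = 11.77 + 76.39 + 354.8 = 442.95 MPa

440 MPa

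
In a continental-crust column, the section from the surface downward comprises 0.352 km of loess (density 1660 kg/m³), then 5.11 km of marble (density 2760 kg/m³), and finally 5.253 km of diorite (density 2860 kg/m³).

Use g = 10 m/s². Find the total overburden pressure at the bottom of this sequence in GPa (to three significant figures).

loess: 1660 kg/m³ × 10 m/s² × 352 m = 5.843×10^6 Pa = 5.843×10^-3 GPa
marble: 2760 kg/m³ × 10 m/s² × 5110 m = 1.410×10^8 Pa = 0.1410 GPa
diorite: 2860 kg/m³ × 10 m/s² × 5253 m = 1.502×10^8 Pa = 0.1502 GPa
Total = 5.843×10^-3 + 0.1410 + 0.1502 = 0.29712 GPa

0.297 GPa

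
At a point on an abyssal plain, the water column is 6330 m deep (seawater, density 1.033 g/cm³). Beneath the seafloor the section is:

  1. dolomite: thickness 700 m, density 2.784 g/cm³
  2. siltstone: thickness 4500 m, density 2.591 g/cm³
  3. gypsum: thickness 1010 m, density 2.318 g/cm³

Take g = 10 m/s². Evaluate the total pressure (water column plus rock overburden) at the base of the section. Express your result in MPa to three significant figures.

225 MPa

seawater: 1033 kg/m³ × 10 m/s² × 6330 m = 6.539×10^7 Pa = 65.39 MPa
dolomite: 2784 kg/m³ × 10 m/s² × 700 m = 1.949×10^7 Pa = 19.49 MPa
siltstone: 2591 kg/m³ × 10 m/s² × 4500 m = 1.166×10^8 Pa = 116.6 MPa
gypsum: 2318 kg/m³ × 10 m/s² × 1010 m = 2.341×10^7 Pa = 23.41 MPa
Total = 65.39 + 19.49 + 116.6 + 23.41 = 224.88 MPa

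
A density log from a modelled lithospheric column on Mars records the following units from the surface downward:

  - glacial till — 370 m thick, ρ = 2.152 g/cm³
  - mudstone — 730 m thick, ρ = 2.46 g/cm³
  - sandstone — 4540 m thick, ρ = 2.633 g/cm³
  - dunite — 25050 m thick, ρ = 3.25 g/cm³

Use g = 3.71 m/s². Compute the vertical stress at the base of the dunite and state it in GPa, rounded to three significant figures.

0.356 GPa

glacial till: 2152 kg/m³ × 3.71 m/s² × 370 m = 2.954×10^6 Pa = 2.954×10^-3 GPa
mudstone: 2460 kg/m³ × 3.71 m/s² × 730 m = 6.662×10^6 Pa = 6.662×10^-3 GPa
sandstone: 2633 kg/m³ × 3.71 m/s² × 4540 m = 4.435×10^7 Pa = 0.04435 GPa
dunite: 3250 kg/m³ × 3.71 m/s² × 25050 m = 3.020×10^8 Pa = 0.3020 GPa
Total = 2.954×10^-3 + 6.662×10^-3 + 0.04435 + 0.3020 = 0.35601 GPa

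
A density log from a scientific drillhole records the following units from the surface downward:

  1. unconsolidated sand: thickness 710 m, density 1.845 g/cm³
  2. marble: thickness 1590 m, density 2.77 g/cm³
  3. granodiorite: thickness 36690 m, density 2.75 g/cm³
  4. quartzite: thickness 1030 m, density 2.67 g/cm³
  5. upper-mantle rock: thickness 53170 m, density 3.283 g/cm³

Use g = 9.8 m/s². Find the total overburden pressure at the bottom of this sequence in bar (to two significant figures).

28000 bar

unconsolidated sand: 1845 kg/m³ × 9.8 m/s² × 710 m = 1.284×10^7 Pa = 128.4 bar
marble: 2770 kg/m³ × 9.8 m/s² × 1590 m = 4.316×10^7 Pa = 431.6 bar
granodiorite: 2750 kg/m³ × 9.8 m/s² × 36690 m = 9.888×10^8 Pa = 9888 bar
quartzite: 2670 kg/m³ × 9.8 m/s² × 1030 m = 2.695×10^7 Pa = 269.5 bar
upper-mantle rock: 3283 kg/m³ × 9.8 m/s² × 53170 m = 1.711×10^9 Pa = 17107 bar
Total = 128.4 + 431.6 + 9888 + 269.5 + 17107 = 27824 bar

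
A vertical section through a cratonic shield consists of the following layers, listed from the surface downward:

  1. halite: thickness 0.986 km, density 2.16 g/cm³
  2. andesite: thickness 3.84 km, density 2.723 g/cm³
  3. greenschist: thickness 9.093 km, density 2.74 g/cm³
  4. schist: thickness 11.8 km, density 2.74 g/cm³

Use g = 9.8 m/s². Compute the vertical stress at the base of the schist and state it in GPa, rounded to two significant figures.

halite: 2160 kg/m³ × 9.8 m/s² × 986 m = 2.087×10^7 Pa = 0.02087 GPa
andesite: 2723 kg/m³ × 9.8 m/s² × 3840 m = 1.025×10^8 Pa = 0.1025 GPa
greenschist: 2740 kg/m³ × 9.8 m/s² × 9093 m = 2.442×10^8 Pa = 0.2442 GPa
schist: 2740 kg/m³ × 9.8 m/s² × 11800 m = 3.169×10^8 Pa = 0.3169 GPa
Total = 0.02087 + 0.1025 + 0.2442 + 0.3169 = 0.68436 GPa

0.68 GPa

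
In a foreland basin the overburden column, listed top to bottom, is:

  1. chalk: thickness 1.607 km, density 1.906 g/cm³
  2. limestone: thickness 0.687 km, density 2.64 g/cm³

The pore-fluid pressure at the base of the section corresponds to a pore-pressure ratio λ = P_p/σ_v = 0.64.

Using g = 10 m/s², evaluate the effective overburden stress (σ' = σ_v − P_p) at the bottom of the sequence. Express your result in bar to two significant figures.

Overburden (lithostatic) stress σ_v:
chalk: 1906 kg/m³ × 10 m/s² × 1607 m = 3.063×10^7 Pa = 30.63 MPa
limestone: 2640 kg/m³ × 10 m/s² × 687 m = 1.814×10^7 Pa = 18.14 MPa
Total = 30.63 + 18.14 = 48.766 MPa
Pore pressure P_p = λ·σ_v = 0.64 × 48.77 MPa = 31.21 MPa
Effective stress σ' = σ_v − P_p = 48.77 − 31.21 = 17.556 MPa = 175.56 bar

180 bar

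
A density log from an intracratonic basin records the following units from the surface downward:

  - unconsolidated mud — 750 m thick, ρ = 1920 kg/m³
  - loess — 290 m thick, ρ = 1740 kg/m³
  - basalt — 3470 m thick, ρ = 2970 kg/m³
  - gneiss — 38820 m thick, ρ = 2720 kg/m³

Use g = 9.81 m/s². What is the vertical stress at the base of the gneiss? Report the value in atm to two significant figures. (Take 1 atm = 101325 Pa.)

11000 atm

unconsolidated mud: 1920 kg/m³ × 9.81 m/s² × 750 m = 1.413×10^7 Pa = 139.4 atm
loess: 1740 kg/m³ × 9.81 m/s² × 290 m = 4.950×10^6 Pa = 48.85 atm
basalt: 2970 kg/m³ × 9.81 m/s² × 3470 m = 1.011×10^8 Pa = 997.8 atm
gneiss: 2720 kg/m³ × 9.81 m/s² × 38820 m = 1.036×10^9 Pa = 10223 atm
Total = 139.4 + 48.85 + 997.8 + 10223 = 11409 atm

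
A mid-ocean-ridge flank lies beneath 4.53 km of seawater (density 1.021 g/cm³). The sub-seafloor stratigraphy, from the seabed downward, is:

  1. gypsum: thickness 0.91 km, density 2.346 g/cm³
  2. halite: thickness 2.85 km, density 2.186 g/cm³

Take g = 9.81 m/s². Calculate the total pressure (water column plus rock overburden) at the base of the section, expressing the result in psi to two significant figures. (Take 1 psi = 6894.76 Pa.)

18000 psi

seawater: 1021 kg/m³ × 9.81 m/s² × 4530 m = 4.537×10^7 Pa = 6581 psi
gypsum: 2346 kg/m³ × 9.81 m/s² × 910 m = 2.094×10^7 Pa = 3038 psi
halite: 2186 kg/m³ × 9.81 m/s² × 2850 m = 6.112×10^7 Pa = 8864 psi
Total = 6581 + 3038 + 8864 = 18483 psi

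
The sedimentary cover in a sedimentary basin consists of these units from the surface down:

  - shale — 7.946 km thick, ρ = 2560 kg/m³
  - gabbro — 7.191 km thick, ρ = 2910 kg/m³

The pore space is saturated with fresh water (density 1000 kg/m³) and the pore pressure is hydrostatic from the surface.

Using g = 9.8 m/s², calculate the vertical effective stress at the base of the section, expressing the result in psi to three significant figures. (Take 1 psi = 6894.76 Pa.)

37100 psi

Overburden (lithostatic) stress σ_v:
shale: 2560 kg/m³ × 9.8 m/s² × 7946 m = 1.993×10^8 Pa = 199.3 MPa
gabbro: 2910 kg/m³ × 9.8 m/s² × 7191 m = 2.051×10^8 Pa = 205.1 MPa
Total = 199.3 + 205.1 = 404.42 MPa
Pore pressure P_p = 1000 kg/m³ × 9.8 m/s² × 15137 m = 1.483×10^8 Pa = 148.3 MPa
Effective stress σ' = σ_v − P_p = 404.4 − 148.3 = 256.08 MPa = 37141 psi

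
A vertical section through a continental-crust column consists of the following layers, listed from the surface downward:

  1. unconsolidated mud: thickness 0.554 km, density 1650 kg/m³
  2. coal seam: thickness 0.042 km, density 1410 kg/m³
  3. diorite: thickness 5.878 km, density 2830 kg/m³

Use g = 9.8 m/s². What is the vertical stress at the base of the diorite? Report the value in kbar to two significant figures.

1.7 kbar

unconsolidated mud: 1650 kg/m³ × 9.8 m/s² × 554 m = 8.958×10^6 Pa = 0.08958 kbar
coal seam: 1410 kg/m³ × 9.8 m/s² × 42 m = 5.804×10^5 Pa = 5.804×10^-3 kbar
diorite: 2830 kg/m³ × 9.8 m/s² × 5878 m = 1.630×10^8 Pa = 1.630 kbar
Total = 0.08958 + 5.804×10^-3 + 1.630 = 1.7256 kbar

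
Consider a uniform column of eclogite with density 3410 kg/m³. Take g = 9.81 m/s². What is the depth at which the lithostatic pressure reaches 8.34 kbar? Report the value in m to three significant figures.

h = P/(ρg) = 8.34 kbar / (3410 kg/m³ × 9.81 m/s²) = 8.340×10^8 Pa / 33452 Pa/m = 24931 m

24900 m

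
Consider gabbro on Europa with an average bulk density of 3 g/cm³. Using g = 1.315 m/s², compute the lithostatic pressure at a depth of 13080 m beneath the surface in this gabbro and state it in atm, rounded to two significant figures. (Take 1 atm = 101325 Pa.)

510 atm

gabbro: 3000 kg/m³ × 1.315 m/s² × 13080 m = 5.160×10^7 Pa = 509.3 atm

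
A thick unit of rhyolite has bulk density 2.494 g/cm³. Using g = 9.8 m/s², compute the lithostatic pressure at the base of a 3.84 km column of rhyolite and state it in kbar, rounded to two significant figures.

rhyolite: 2494 kg/m³ × 9.8 m/s² × 3840 m = 9.385×10^7 Pa = 0.9385 kbar

0.94 kbar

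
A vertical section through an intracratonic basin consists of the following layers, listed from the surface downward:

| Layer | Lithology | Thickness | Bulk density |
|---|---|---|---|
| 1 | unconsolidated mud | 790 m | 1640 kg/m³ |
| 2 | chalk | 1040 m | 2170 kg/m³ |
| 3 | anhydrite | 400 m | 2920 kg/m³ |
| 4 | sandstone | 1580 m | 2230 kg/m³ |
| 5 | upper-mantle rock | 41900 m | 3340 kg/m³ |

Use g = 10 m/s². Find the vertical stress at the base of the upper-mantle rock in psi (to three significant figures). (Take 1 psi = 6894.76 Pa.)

215000 psi

unconsolidated mud: 1640 kg/m³ × 10 m/s² × 790 m = 1.296×10^7 Pa = 1879 psi
chalk: 2170 kg/m³ × 10 m/s² × 1040 m = 2.257×10^7 Pa = 3273 psi
anhydrite: 2920 kg/m³ × 10 m/s² × 400 m = 1.168×10^7 Pa = 1694 psi
sandstone: 2230 kg/m³ × 10 m/s² × 1580 m = 3.523×10^7 Pa = 5110 psi
upper-mantle rock: 3340 kg/m³ × 10 m/s² × 41900 m = 1.399×10^9 Pa = 2.030×10^5 psi
Total = 1879 + 3273 + 1694 + 5110 + 2.030×10^5 = 2.1493×10^5 psi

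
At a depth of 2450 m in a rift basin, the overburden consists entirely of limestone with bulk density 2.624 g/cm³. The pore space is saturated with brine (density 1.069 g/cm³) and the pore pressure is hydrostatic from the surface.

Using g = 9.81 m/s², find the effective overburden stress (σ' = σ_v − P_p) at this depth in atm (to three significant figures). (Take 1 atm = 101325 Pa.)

369 atm

Overburden (lithostatic) stress σ_v:
limestone: 2624 kg/m³ × 9.81 m/s² × 2450 m = 6.307×10^7 Pa = 63.07 MPa
Pore pressure P_p = 1069 kg/m³ × 9.81 m/s² × 2450 m = 2.569×10^7 Pa = 25.69 MPa
Effective stress σ' = σ_v − P_p = 63.07 − 25.69 = 37.374 MPa = 368.85 atm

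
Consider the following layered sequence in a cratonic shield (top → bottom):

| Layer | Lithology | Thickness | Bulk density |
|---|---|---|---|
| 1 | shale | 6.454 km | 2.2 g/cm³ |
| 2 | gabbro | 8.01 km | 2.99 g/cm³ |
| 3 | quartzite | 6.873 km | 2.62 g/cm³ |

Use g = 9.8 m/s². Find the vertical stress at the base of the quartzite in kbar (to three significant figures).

shale: 2200 kg/m³ × 9.8 m/s² × 6454 m = 1.391×10^8 Pa = 1.391 kbar
gabbro: 2990 kg/m³ × 9.8 m/s² × 8010 m = 2.347×10^8 Pa = 2.347 kbar
quartzite: 2620 kg/m³ × 9.8 m/s² × 6873 m = 1.765×10^8 Pa = 1.765 kbar
Total = 1.391 + 2.347 + 1.765 = 5.5033 kbar

5.50 kbar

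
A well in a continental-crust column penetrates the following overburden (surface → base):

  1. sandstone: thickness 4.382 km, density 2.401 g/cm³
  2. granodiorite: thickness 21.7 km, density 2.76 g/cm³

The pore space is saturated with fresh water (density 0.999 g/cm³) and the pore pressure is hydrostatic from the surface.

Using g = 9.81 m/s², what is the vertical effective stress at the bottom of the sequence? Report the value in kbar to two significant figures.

Overburden (lithostatic) stress σ_v:
sandstone: 2401 kg/m³ × 9.81 m/s² × 4382 m = 1.032×10^8 Pa = 103.2 MPa
granodiorite: 2760 kg/m³ × 9.81 m/s² × 21700 m = 5.875×10^8 Pa = 587.5 MPa
Total = 103.2 + 587.5 = 690.75 MPa
Pore pressure P_p = 999 kg/m³ × 9.81 m/s² × 26082 m = 2.556×10^8 Pa = 255.6 MPa
Effective stress σ' = σ_v − P_p = 690.8 − 255.6 = 435.14 MPa = 4.3514 kbar

4.4 kbar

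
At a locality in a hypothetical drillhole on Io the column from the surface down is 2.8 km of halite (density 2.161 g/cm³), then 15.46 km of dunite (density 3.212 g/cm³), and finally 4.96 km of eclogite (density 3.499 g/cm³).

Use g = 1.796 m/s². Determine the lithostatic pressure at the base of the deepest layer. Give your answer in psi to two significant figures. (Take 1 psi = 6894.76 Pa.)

19000 psi

halite: 2161 kg/m³ × 1.796 m/s² × 2800 m = 1.087×10^7 Pa = 1576 psi
dunite: 3212 kg/m³ × 1.796 m/s² × 15460 m = 8.918×10^7 Pa = 12935 psi
eclogite: 3499 kg/m³ × 1.796 m/s² × 4960 m = 3.117×10^7 Pa = 4521 psi
Total = 1576 + 12935 + 4521 = 19032 psi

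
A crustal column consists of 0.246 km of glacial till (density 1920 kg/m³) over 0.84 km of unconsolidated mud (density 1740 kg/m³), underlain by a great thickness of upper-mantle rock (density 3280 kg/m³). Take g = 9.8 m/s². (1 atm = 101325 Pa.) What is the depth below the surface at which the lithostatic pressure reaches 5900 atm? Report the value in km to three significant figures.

Pressure at base of upper layers: 1920×9.8×246 + 1740×9.8×840 = 1.895×10^7 Pa = 187.0 atm
Remaining pressure to be supplied by upper-mantle rock: 5.978×10^8 − 1.895×10^7 = 5.789×10^8 Pa
Additional depth in upper-mantle rock = 5.789×10^8 Pa / (3280 kg/m³ × 9.8 m/s²) = 18008 m
Total depth = 1086 m + 18008 m = 19094 m
= 19.094 km

19.1 km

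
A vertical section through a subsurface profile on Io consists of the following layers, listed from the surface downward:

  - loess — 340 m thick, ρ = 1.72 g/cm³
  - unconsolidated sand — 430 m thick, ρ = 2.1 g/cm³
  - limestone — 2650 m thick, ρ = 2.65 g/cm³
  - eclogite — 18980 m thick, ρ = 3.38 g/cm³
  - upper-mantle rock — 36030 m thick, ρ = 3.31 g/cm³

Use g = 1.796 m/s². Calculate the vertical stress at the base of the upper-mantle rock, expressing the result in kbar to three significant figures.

3.45 kbar

loess: 1720 kg/m³ × 1.796 m/s² × 340 m = 1.050×10^6 Pa = 0.01050 kbar
unconsolidated sand: 2100 kg/m³ × 1.796 m/s² × 430 m = 1.622×10^6 Pa = 0.01622 kbar
limestone: 2650 kg/m³ × 1.796 m/s² × 2650 m = 1.261×10^7 Pa = 0.1261 kbar
eclogite: 3380 kg/m³ × 1.796 m/s² × 18980 m = 1.152×10^8 Pa = 1.152 kbar
upper-mantle rock: 3310 kg/m³ × 1.796 m/s² × 36030 m = 2.142×10^8 Pa = 2.142 kbar
Total = 0.01050 + 0.01622 + 0.1261 + 1.152 + 2.142 = 3.4469 kbar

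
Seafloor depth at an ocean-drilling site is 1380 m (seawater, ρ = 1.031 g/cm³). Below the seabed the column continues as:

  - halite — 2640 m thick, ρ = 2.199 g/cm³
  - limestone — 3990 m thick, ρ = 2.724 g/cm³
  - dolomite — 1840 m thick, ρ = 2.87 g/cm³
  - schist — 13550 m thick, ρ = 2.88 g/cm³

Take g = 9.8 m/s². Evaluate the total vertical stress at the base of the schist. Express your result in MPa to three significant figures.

seawater: 1031 kg/m³ × 9.8 m/s² × 1380 m = 1.394×10^7 Pa = 13.94 MPa
halite: 2199 kg/m³ × 9.8 m/s² × 2640 m = 5.689×10^7 Pa = 56.89 MPa
limestone: 2724 kg/m³ × 9.8 m/s² × 3990 m = 1.065×10^8 Pa = 106.5 MPa
dolomite: 2870 kg/m³ × 9.8 m/s² × 1840 m = 5.175×10^7 Pa = 51.75 MPa
schist: 2880 kg/m³ × 9.8 m/s² × 13550 m = 3.824×10^8 Pa = 382.4 MPa
Total = 13.94 + 56.89 + 106.5 + 51.75 + 382.4 = 611.54 MPa

612 MPa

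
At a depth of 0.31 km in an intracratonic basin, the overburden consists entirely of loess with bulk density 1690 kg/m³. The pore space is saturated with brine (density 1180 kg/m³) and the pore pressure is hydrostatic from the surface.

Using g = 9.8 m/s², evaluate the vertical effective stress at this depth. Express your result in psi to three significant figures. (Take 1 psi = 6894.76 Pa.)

225 psi

Overburden (lithostatic) stress σ_v:
loess: 1690 kg/m³ × 9.8 m/s² × 310 m = 5.134×10^6 Pa = 5.134 MPa
Pore pressure P_p = 1180 kg/m³ × 9.8 m/s² × 310 m = 3.585×10^6 Pa = 3.585 MPa
Effective stress σ' = σ_v − P_p = 5.134 − 3.585 = 1.5494 MPa = 224.72 psi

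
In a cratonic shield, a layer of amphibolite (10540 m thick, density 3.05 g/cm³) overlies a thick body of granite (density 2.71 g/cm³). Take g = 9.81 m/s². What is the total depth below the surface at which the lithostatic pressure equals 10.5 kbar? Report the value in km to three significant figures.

38.2 km

Pressure at base of upper layers: 3050×9.81×10540 = 3.154×10^8 Pa = 3.154 kbar
Remaining pressure to be supplied by granite: 1.050×10^9 − 3.154×10^8 = 7.346×10^8 Pa
Additional depth in granite = 7.346×10^8 Pa / (2710 kg/m³ × 9.81 m/s²) = 27633 m
Total depth = 10540 m + 27633 m = 38173 m
= 38.173 km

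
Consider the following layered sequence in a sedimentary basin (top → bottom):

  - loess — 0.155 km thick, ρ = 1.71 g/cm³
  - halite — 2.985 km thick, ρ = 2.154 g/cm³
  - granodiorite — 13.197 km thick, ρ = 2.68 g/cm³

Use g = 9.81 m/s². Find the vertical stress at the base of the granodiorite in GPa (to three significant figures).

loess: 1710 kg/m³ × 9.81 m/s² × 155 m = 2.600×10^6 Pa = 2.600×10^-3 GPa
halite: 2154 kg/m³ × 9.81 m/s² × 2985 m = 6.308×10^7 Pa = 0.06308 GPa
granodiorite: 2680 kg/m³ × 9.81 m/s² × 13197 m = 3.470×10^8 Pa = 0.3470 GPa
Total = 2.600×10^-3 + 0.06308 + 0.3470 = 0.41264 GPa

0.413 GPa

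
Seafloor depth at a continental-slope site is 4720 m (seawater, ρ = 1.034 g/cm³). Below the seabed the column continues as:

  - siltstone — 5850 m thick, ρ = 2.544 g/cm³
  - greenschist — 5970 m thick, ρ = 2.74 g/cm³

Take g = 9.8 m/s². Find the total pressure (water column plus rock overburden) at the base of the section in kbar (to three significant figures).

seawater: 1034 kg/m³ × 9.8 m/s² × 4720 m = 4.783×10^7 Pa = 0.4783 kbar
siltstone: 2544 kg/m³ × 9.8 m/s² × 5850 m = 1.458×10^8 Pa = 1.458 kbar
greenschist: 2740 kg/m³ × 9.8 m/s² × 5970 m = 1.603×10^8 Pa = 1.603 kbar
Total = 0.4783 + 1.458 + 1.603 = 3.5398 kbar

3.54 kbar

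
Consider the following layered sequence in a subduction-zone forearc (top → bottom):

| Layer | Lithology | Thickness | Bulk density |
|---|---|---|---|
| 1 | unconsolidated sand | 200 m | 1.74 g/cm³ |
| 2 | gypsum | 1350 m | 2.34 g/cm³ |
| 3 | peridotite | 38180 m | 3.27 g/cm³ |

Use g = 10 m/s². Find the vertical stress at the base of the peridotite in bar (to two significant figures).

unconsolidated sand: 1740 kg/m³ × 10 m/s² × 200 m = 3.480×10^6 Pa = 34.80 bar
gypsum: 2340 kg/m³ × 10 m/s² × 1350 m = 3.159×10^7 Pa = 315.9 bar
peridotite: 3270 kg/m³ × 10 m/s² × 38180 m = 1.248×10^9 Pa = 12485 bar
Total = 34.80 + 315.9 + 12485 = 12836 bar

13000 bar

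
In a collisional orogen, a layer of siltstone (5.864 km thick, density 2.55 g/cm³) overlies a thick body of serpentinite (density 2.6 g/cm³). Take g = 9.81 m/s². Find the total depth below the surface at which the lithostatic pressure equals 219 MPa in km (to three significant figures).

8.70 km

Pressure at base of upper layers: 2550×9.81×5864 = 1.467×10^8 Pa = 146.7 MPa
Remaining pressure to be supplied by serpentinite: 2.190×10^8 − 1.467×10^8 = 7.231×10^7 Pa
Additional depth in serpentinite = 7.231×10^7 Pa / (2600 kg/m³ × 9.81 m/s²) = 2835.0 m
Total depth = 5864 m + 2835.0 m = 8699.0 m
= 8.6990 km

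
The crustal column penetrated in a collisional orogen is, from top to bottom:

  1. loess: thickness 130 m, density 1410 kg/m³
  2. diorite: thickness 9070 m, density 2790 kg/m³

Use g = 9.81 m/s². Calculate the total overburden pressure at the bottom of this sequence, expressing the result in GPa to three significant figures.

0.250 GPa

loess: 1410 kg/m³ × 9.81 m/s² × 130 m = 1.798×10^6 Pa = 1.798×10^-3 GPa
diorite: 2790 kg/m³ × 9.81 m/s² × 9070 m = 2.482×10^8 Pa = 0.2482 GPa
Total = 1.798×10^-3 + 0.2482 = 0.25004 GPa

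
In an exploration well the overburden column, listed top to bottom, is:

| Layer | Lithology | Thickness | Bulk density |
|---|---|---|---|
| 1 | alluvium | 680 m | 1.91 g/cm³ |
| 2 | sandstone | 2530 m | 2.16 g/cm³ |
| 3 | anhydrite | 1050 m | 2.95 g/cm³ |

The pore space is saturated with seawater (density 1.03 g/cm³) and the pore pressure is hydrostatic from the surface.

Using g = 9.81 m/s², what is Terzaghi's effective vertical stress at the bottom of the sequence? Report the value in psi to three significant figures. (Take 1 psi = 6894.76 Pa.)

7790 psi

Overburden (lithostatic) stress σ_v:
alluvium: 1910 kg/m³ × 9.81 m/s² × 680 m = 1.274×10^7 Pa = 12.74 MPa
sandstone: 2160 kg/m³ × 9.81 m/s² × 2530 m = 5.361×10^7 Pa = 53.61 MPa
anhydrite: 2950 kg/m³ × 9.81 m/s² × 1050 m = 3.039×10^7 Pa = 30.39 MPa
Total = 12.74 + 53.61 + 30.39 = 96.737 MPa
Pore pressure P_p = 1030 kg/m³ × 9.81 m/s² × 4260 m = 4.304×10^7 Pa = 43.04 MPa
Effective stress σ' = σ_v − P_p = 96.74 − 43.04 = 53.693 MPa = 7787.5 psi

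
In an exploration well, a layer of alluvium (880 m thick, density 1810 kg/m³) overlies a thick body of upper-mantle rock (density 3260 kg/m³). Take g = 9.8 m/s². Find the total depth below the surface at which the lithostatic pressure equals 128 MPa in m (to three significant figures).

4400 m

Pressure at base of upper layers: 1810×9.8×880 = 1.561×10^7 Pa = 15.61 MPa
Remaining pressure to be supplied by upper-mantle rock: 1.280×10^8 − 1.561×10^7 = 1.124×10^8 Pa
Additional depth in upper-mantle rock = 1.124×10^8 Pa / (3260 kg/m³ × 9.8 m/s²) = 3517.9 m
Total depth = 880 m + 3517.9 m = 4397.9 m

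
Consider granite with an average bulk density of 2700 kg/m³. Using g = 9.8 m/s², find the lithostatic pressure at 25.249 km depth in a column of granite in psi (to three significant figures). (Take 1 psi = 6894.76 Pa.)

granite: 2700 kg/m³ × 9.8 m/s² × 25249 m = 6.681×10^8 Pa = 96898 psi

96900 psi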